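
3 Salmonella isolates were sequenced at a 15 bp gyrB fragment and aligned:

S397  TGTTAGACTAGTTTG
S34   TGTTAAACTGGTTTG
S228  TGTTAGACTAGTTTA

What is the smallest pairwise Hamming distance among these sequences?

1

Pairwise Hamming distances:
  S397 vs S34: 2
  S397 vs S228: 1
  S34 vs S228: 3
The smallest is 1, between S397 and S228.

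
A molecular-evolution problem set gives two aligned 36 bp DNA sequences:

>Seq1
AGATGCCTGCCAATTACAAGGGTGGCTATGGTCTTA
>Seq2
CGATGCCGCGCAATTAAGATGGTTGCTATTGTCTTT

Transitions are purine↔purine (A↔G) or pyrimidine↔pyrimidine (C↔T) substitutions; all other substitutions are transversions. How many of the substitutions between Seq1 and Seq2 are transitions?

1

Mismatches occur at site 1 (A→C, transversion), site 8 (T→G, transversion), site 9 (G→C, transversion), site 10 (C→G, transversion), site 17 (C→A, transversion), site 18 (A→G, transition), site 20 (G→T, transversion), site 24 (G→T, transversion), site 30 (G→T, transversion), site 36 (A→T, transversion).
Of the 10 differences, 1 transition and 9 transversions, so the answer is 1.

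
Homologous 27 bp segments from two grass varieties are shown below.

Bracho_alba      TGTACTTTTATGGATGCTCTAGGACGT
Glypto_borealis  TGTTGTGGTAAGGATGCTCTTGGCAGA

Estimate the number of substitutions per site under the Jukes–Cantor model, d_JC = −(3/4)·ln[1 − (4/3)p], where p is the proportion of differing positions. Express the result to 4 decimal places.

0.4408

The sequences differ at positions 4 (A/T), 5 (C/G), 7 (T/G), 8 (T/G), 11 (T/A), 21 (A/T), 24 (A/C), 25 (C/A), 27 (T/A).
p = 9/27 = 0.333333.
d = −0.75 · ln(1 − (4/3)·0.333333) = −0.75 · ln(0.555556) = −0.75 · (-0.587786) = 0.4408.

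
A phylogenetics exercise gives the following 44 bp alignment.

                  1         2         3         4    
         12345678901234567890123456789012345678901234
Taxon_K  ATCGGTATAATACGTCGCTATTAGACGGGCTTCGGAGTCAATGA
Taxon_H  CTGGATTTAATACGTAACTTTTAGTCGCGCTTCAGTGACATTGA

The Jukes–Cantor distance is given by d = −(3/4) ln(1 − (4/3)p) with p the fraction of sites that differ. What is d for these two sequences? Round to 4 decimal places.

0.3756

The sequences differ at positions 1 (A/C), 3 (C/G), 5 (G/A), 7 (A/T), 16 (C/A), 17 (G/A), 20 (A/T), 25 (A/T), 28 (G/C), 34 (G/A), 36 (A/T), 38 (T/A), 41 (A/T).
p = 13/44 = 0.295455.
d = −0.75 · ln(1 − (4/3)·0.295455) = −0.75 · ln(0.606060) = −0.75 · (-0.500776) = 0.3756.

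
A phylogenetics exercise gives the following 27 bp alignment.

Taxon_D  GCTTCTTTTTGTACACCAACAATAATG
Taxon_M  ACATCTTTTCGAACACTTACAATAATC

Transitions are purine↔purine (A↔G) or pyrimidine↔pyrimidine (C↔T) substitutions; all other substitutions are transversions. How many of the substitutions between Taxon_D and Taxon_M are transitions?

3

Mismatches occur at site 1 (G/A, transition), site 3 (T/A, transversion), site 10 (T/C, transition), site 12 (T/A, transversion), site 17 (C/T, transition), site 18 (A/T, transversion), site 27 (G/C, transversion).
Of the 7 differences, 3 transitions and 4 transversions, so the answer is 3.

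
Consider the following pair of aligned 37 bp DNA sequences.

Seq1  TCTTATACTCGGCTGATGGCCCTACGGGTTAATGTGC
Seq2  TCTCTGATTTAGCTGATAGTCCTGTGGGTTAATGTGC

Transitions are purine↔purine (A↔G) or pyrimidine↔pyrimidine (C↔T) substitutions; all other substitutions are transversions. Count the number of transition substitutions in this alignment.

Differing sites — 4:T/C (Ti); 5:A/T (Tv); 6:T/G (Tv); 8:C/T (Ti); 10:C/T (Ti); 11:G/A (Ti); 18:G/A (Ti); 20:C/T (Ti); 24:A/G (Ti); 25:C/T (Ti).
Of the 10 differences, 8 transitions and 2 transversions, so the answer is 8.

8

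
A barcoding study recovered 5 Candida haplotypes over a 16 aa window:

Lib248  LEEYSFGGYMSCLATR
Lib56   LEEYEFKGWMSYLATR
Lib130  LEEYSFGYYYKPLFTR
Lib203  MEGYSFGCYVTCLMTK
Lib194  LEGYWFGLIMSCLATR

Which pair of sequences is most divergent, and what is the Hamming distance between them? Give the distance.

Pairwise Hamming distances:
  Lib248 vs Lib56: 4
  Lib248 vs Lib130: 5
  Lib248 vs Lib203: 7
  Lib248 vs Lib194: 4
  Lib56 vs Lib130: 8
  Lib56 vs Lib203: 11
  Lib56 vs Lib194: 6
  Lib130 vs Lib203: 8
  Lib130 vs Lib194: 8
  Lib203 vs Lib194: 8
The largest is 11, between Lib56 and Lib203.

11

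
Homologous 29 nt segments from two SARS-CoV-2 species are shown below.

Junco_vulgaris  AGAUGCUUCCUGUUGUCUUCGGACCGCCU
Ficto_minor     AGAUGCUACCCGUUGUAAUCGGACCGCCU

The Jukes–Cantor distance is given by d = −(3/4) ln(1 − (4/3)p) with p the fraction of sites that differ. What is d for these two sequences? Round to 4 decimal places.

Differing sites — 8:U/A; 11:U/C; 17:C/A; 18:U/A.
p = 4/29 = 0.137931.
d = −0.75 · ln(1 − (4/3)·0.137931) = −0.75 · ln(0.816092) = −0.75 · (-0.203228) = 0.1524.

0.1524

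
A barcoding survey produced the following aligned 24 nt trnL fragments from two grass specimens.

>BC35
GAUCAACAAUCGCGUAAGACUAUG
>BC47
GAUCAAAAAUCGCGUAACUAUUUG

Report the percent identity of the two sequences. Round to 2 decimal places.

Mismatches occur at site 7 (C↔A), site 18 (G↔C), site 19 (A↔U), site 20 (C↔A), site 22 (A↔U).
19 of the 24 sites match, so the percent identity is 19/24 × 100 = 79.17%.

79.17%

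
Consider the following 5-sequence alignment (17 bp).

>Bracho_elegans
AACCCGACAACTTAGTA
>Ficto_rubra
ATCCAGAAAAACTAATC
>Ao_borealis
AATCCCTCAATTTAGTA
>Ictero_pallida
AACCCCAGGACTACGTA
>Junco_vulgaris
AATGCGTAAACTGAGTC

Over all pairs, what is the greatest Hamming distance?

11

Pairwise Hamming distances:
  Bracho_elegans vs Ficto_rubra: 7
  Bracho_elegans vs Ao_borealis: 4
  Bracho_elegans vs Ictero_pallida: 5
  Bracho_elegans vs Junco_vulgaris: 6
  Ficto_rubra vs Ao_borealis: 10
  Ficto_rubra vs Ictero_pallida: 11
  Ficto_rubra vs Junco_vulgaris: 9
  Ao_borealis vs Ictero_pallida: 7
  Ao_borealis vs Junco_vulgaris: 6
  Ictero_pallida vs Junco_vulgaris: 9
The largest is 11, between Ficto_rubra and Ictero_pallida.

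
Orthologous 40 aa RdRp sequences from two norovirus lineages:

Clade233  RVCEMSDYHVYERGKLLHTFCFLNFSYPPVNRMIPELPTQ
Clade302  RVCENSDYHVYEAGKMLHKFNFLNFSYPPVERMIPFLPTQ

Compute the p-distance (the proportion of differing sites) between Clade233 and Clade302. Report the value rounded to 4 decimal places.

Differing sites — 5:M/N; 13:R/A; 16:L/M; 19:T/K; 21:C/N; 31:N/E; 36:E/F.
There are 7 differences over 40 sites, so p = 7/40 = 0.1750.

0.1750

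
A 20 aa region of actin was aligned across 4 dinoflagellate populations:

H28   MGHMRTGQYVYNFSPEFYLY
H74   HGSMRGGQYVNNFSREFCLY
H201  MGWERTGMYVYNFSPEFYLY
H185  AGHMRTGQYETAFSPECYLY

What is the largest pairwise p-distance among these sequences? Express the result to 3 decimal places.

Pairwise Hamming distances:
  H28 vs H74: 6
  H28 vs H201: 3
  H28 vs H185: 5
  H74 vs H201: 8
  H74 vs H185: 9
  H201 vs H185: 8
The largest is 9 mismatches, between H74 and H185; p = 9/20 = 0.450.

0.450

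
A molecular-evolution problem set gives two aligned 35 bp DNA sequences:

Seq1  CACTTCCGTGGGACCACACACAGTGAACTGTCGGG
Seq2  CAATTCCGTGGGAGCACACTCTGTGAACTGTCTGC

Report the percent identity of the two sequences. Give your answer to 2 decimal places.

Mismatches occur at site 3 (C/A), site 14 (C/G), site 20 (A/T), site 22 (A/T), site 33 (G/T), site 35 (G/C).
29 of the 35 sites match, so the percent identity is 29/35 × 100 = 82.86%.

82.86%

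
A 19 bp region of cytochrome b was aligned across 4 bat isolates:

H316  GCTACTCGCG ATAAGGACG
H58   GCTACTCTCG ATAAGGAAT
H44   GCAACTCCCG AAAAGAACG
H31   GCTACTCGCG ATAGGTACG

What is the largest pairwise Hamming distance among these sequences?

Pairwise Hamming distances:
  H316 vs H58: 3
  H316 vs H44: 4
  H316 vs H31: 2
  H58 vs H44: 6
  H58 vs H31: 5
  H44 vs H31: 5
The largest is 6, between H58 and H44.

6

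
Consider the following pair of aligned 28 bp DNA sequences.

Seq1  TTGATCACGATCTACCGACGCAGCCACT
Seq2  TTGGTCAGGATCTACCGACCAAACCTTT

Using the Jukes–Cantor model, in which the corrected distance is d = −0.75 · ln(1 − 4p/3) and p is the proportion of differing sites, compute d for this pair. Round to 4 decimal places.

0.3041

Mismatches occur at site 4 (A→G), site 8 (C→G), site 20 (G→C), site 21 (C→A), site 23 (G→A), site 26 (A→T), site 27 (C→T).
p = 7/28 = 0.250000.
d = −0.75 · ln(1 − (4/3)·0.250000) = −0.75 · ln(0.666667) = −0.75 · (-0.405465) = 0.3041.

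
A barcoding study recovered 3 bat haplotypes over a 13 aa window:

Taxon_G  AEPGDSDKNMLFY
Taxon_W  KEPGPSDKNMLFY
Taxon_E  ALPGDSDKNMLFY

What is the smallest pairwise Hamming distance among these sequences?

1

Pairwise Hamming distances:
  Taxon_G vs Taxon_W: 2
  Taxon_G vs Taxon_E: 1
  Taxon_W vs Taxon_E: 3
The smallest is 1, between Taxon_G and Taxon_E.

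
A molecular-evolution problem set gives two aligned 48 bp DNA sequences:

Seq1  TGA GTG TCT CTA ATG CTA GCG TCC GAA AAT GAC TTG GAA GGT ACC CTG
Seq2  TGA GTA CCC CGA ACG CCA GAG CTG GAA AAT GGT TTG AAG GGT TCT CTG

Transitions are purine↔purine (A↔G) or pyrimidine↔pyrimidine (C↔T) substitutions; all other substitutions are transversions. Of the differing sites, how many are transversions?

The sequences differ at positions 6 (G/A, transition), 7 (T/C, transition), 9 (T/C, transition), 11 (T/G, transversion), 14 (T/C, transition), 17 (T/C, transition), 20 (C/A, transversion), 22 (T/C, transition), 23 (C/T, transition), 24 (C/G, transversion), 32 (A/G, transition), 33 (C/T, transition), 37 (G/A, transition), 39 (A/G, transition), 43 (A/T, transversion), 45 (C/T, transition).
Of the 16 differences, 12 transitions and 4 transversions, so the answer is 4.

4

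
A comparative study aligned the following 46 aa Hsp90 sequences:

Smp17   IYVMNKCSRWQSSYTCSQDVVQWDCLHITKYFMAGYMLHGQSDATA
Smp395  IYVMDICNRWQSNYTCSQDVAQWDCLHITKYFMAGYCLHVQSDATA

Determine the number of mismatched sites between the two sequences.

7

Differing sites — 5:N/D; 6:K/I; 8:S/N; 13:S/N; 21:V/A; 37:M/C; 40:G/V.
That gives 7 mismatches out of 46 aligned sites, so the Hamming distance is 7.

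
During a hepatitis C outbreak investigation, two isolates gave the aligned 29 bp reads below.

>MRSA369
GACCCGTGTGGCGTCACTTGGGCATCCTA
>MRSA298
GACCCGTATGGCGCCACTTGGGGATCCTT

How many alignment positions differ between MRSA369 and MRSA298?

The sequences differ at positions 8 (G/A), 14 (T/C), 23 (C/G), 29 (A/T).
That gives 4 mismatches out of 29 aligned sites, so the Hamming distance is 4.

4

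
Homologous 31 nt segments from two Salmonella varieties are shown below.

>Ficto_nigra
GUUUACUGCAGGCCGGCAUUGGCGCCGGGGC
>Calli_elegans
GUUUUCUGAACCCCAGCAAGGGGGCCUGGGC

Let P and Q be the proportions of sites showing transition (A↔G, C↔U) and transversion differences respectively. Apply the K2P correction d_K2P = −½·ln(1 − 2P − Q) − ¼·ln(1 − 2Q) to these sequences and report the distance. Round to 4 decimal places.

Differing sites — 5:A/U (Tv); 9:C/A (Tv); 11:G/C (Tv); 12:G/C (Tv); 15:G/A (Ti); 19:U/A (Tv); 20:U/G (Tv); 23:C/G (Tv); 27:G/U (Tv).
Of the 9 differences, 1 transition and 8 transversions over 31 sites: P = 1/31 = 0.032258, Q = 8/31 = 0.258065.
d = −0.5·ln(0.677419) − 0.25·ln(0.483870) = −0.5·(-0.389465) − 0.25·(-0.725939) = 0.3762.

0.3762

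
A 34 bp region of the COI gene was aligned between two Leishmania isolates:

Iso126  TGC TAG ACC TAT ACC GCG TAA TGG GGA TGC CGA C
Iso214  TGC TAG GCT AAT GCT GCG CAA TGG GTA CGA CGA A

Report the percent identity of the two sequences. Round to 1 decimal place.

Mismatches occur at site 7 (A→G), site 9 (C→T), site 10 (T→A), site 13 (A→G), site 15 (C→T), site 19 (T→C), site 26 (G→T), site 28 (T→C), site 30 (C→A), site 34 (C→A).
24 of the 34 sites match, so the percent identity is 24/34 × 100 = 70.6%.

70.6%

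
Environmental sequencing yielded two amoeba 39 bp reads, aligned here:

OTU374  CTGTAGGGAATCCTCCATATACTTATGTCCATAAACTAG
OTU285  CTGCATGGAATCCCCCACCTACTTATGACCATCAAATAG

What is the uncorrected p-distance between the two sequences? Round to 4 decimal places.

Mismatches occur at site 4 (T/C), site 6 (G/T), site 14 (T/C), site 18 (T/C), site 19 (A/C), site 28 (T/A), site 33 (A/C), site 36 (C/A).
There are 8 differences over 39 sites, so p = 8/39 = 0.2051.

0.2051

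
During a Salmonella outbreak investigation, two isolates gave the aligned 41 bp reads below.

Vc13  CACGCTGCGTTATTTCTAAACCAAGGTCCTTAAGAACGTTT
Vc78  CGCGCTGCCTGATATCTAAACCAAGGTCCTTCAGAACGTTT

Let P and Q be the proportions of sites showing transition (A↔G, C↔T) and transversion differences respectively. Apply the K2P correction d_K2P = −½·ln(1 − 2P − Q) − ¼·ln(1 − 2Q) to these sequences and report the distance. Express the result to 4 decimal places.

0.1334

The sequences differ at positions 2 (A/G, transition), 9 (G/C, transversion), 11 (T/G, transversion), 14 (T/A, transversion), 32 (A/C, transversion).
Of the 5 differences, 1 transition and 4 transversions over 41 sites: P = 1/41 = 0.024390, Q = 4/41 = 0.097561.
d = −0.5·ln(0.853659) − 0.25·ln(0.804878) = −0.5·(-0.158223) − 0.25·(-0.217065) = 0.1334.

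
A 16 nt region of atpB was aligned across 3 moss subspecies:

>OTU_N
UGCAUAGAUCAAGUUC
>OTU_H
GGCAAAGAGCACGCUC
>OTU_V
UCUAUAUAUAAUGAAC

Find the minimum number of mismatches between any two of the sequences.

Pairwise Hamming distances:
  OTU_N vs OTU_H: 5
  OTU_N vs OTU_V: 7
  OTU_H vs OTU_V: 10
The smallest is 5, between OTU_N and OTU_H.

5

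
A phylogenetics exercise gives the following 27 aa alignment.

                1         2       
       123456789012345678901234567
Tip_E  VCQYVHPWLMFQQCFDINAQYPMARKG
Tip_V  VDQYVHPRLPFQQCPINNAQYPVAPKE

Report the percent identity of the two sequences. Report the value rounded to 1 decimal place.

Mismatches occur at site 2 (C↔D), site 8 (W↔R), site 10 (M↔P), site 15 (F↔P), site 16 (D↔I), site 17 (I↔N), site 23 (M↔V), site 25 (R↔P), site 27 (G↔E).
18 of the 27 sites match, so the percent identity is 18/27 × 100 = 66.7%.

66.7%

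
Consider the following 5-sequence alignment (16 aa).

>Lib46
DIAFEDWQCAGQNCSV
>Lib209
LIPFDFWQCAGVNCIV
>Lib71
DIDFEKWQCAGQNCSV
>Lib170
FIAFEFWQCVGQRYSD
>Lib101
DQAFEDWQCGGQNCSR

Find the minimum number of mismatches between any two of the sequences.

Pairwise Hamming distances:
  Lib46 vs Lib209: 6
  Lib46 vs Lib71: 2
  Lib46 vs Lib170: 6
  Lib46 vs Lib101: 3
  Lib209 vs Lib71: 6
  Lib209 vs Lib170: 9
  Lib209 vs Lib101: 9
  Lib71 vs Lib170: 7
  Lib71 vs Lib101: 5
  Lib170 vs Lib101: 7
The smallest is 2, between Lib46 and Lib71.

2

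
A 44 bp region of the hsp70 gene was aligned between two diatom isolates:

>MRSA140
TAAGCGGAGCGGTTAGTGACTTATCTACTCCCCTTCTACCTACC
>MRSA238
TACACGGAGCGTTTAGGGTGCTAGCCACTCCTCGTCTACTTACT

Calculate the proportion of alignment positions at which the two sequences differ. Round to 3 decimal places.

Mismatches occur at site 3 (A→C), site 4 (G→A), site 12 (G→T), site 17 (T→G), site 19 (A→T), site 20 (C→G), site 21 (T→C), site 24 (T→G), site 26 (T→C), site 32 (C→T), site 34 (T→G), site 40 (C→T), site 44 (C→T).
There are 13 differences over 44 sites, so p = 13/44 = 0.295.

0.295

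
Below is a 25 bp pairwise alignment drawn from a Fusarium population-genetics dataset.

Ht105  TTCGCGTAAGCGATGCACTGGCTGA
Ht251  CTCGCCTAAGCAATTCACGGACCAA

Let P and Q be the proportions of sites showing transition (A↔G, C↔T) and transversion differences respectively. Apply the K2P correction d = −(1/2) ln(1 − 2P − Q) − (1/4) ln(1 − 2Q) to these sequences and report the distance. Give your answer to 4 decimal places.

0.4356

Differing sites — 1:T/C (Ti); 6:G/C (Tv); 12:G/A (Ti); 15:G/T (Tv); 19:T/G (Tv); 21:G/A (Ti); 23:T/C (Ti); 24:G/A (Ti).
Of the 8 differences, 5 transitions and 3 transversions over 25 sites: P = 5/25 = 0.200000, Q = 3/25 = 0.120000.
d = −0.5·ln(0.480000) − 0.25·ln(0.760000) = −0.5·(-0.733969) − 0.25·(-0.274437) = 0.4356.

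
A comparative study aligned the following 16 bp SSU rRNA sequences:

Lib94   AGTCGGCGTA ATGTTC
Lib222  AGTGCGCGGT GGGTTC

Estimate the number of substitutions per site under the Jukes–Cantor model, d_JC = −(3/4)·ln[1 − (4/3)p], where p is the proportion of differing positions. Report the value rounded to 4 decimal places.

Differing sites — 4:C/G; 5:G/C; 9:T/G; 10:A/T; 11:A/G; 12:T/G.
p = 6/16 = 0.375000.
d = −0.75 · ln(1 − (4/3)·0.375000) = −0.75 · ln(0.500000) = −0.75 · (-0.693147) = 0.5199.

0.5199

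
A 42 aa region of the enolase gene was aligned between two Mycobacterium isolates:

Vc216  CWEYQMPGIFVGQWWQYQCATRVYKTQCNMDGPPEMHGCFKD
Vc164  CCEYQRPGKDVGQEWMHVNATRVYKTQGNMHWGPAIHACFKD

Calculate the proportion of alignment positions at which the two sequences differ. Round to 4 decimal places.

Mismatches occur at site 2 (W→C), site 6 (M→R), site 9 (I→K), site 10 (F→D), site 14 (W→E), site 16 (Q→M), site 17 (Y→H), site 18 (Q→V), site 19 (C→N), site 28 (C→G), site 31 (D→H), site 32 (G→W), site 33 (P→G), site 35 (E→A), site 36 (M→I), site 38 (G→A).
There are 16 differences over 42 sites, so p = 16/42 = 0.3810.

0.3810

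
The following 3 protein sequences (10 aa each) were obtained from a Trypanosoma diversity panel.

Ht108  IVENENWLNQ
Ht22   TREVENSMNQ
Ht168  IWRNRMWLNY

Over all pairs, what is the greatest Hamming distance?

9

Pairwise Hamming distances:
  Ht108 vs Ht22: 5
  Ht108 vs Ht168: 5
  Ht22 vs Ht168: 9
The largest is 9, between Ht22 and Ht168.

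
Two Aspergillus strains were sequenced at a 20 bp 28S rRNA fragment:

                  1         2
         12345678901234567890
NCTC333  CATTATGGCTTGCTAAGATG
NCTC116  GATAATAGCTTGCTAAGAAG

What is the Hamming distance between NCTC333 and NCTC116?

4

Mismatches occur at site 1 (C/G), site 4 (T/A), site 7 (G/A), site 19 (T/A).
That gives 4 mismatches out of 20 aligned sites, so the Hamming distance is 4.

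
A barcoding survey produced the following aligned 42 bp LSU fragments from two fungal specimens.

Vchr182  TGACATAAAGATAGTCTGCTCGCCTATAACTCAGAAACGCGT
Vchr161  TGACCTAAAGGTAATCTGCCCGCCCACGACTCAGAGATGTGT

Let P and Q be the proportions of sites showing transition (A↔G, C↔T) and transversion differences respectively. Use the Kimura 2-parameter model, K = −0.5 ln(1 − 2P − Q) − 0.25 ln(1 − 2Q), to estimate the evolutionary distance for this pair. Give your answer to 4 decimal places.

Mismatches occur at site 5 (A→C, transversion), site 11 (A→G, transition), site 14 (G→A, transition), site 20 (T→C, transition), site 25 (T→C, transition), site 27 (T→C, transition), site 28 (A→G, transition), site 36 (A→G, transition), site 38 (C→T, transition), site 40 (C→T, transition).
Of the 10 differences, 9 transitions and 1 transversion over 42 sites: P = 9/42 = 0.214286, Q = 1/42 = 0.023810.
d = −0.5·ln(0.547618) − 0.25·ln(0.952380) = −0.5·(-0.602177) − 0.25·(-0.048791) = 0.3133.

0.3133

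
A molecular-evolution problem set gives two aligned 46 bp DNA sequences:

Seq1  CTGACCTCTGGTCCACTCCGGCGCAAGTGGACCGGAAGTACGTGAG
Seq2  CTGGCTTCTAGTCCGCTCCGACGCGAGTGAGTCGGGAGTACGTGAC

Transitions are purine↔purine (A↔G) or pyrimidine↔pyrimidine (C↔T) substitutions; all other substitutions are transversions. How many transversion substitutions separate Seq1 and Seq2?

1

Differing sites — 4:A/G (Ti); 6:C/T (Ti); 10:G/A (Ti); 15:A/G (Ti); 21:G/A (Ti); 25:A/G (Ti); 30:G/A (Ti); 31:A/G (Ti); 32:C/T (Ti); 36:A/G (Ti); 46:G/C (Tv).
Of the 11 differences, 10 transitions and 1 transversion, so the answer is 1.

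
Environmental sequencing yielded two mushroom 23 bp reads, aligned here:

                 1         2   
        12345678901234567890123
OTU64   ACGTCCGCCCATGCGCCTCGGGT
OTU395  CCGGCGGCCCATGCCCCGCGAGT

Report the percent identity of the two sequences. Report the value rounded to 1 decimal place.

73.9%

Mismatches occur at site 1 (A→C), site 4 (T→G), site 6 (C→G), site 15 (G→C), site 18 (T→G), site 21 (G→A).
17 of the 23 sites match, so the percent identity is 17/23 × 100 = 73.9%.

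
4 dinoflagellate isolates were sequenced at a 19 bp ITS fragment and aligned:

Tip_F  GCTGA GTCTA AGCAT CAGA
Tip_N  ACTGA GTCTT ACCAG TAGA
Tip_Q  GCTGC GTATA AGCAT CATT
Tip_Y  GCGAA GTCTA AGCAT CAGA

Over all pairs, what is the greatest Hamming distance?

Pairwise Hamming distances:
  Tip_F vs Tip_N: 5
  Tip_F vs Tip_Q: 4
  Tip_F vs Tip_Y: 2
  Tip_N vs Tip_Q: 9
  Tip_N vs Tip_Y: 7
  Tip_Q vs Tip_Y: 6
The largest is 9, between Tip_N and Tip_Q.

9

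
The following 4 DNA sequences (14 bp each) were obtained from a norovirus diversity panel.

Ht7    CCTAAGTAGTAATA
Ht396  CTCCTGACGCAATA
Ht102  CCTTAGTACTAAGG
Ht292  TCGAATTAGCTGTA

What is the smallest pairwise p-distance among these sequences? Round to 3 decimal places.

0.286

Pairwise Hamming distances:
  Ht7 vs Ht396: 7
  Ht7 vs Ht102: 4
  Ht7 vs Ht292: 6
  Ht396 vs Ht102: 10
  Ht396 vs Ht292: 10
  Ht102 vs Ht292: 10
The smallest is 4 mismatches, between Ht7 and Ht102; p = 4/14 = 0.286.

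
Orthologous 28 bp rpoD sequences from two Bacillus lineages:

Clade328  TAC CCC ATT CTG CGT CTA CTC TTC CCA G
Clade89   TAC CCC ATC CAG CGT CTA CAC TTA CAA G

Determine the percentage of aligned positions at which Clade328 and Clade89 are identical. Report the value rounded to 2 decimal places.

Mismatches occur at site 9 (T→C), site 11 (T→A), site 20 (T→A), site 24 (C→A), site 26 (C→A).
23 of the 28 sites match, so the percent identity is 23/28 × 100 = 82.14%.

82.14%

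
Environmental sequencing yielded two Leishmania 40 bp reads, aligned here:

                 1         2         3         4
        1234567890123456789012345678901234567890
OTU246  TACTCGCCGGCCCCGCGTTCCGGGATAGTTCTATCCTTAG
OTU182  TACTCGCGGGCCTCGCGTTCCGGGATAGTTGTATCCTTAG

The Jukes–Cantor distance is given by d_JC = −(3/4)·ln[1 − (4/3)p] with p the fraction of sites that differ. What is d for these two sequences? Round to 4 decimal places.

0.0790

Differing sites — 8:C/G; 13:C/T; 31:C/G.
p = 3/40 = 0.075000.
d = −0.75 · ln(1 − (4/3)·0.075000) = −0.75 · ln(0.900000) = −0.75 · (-0.105361) = 0.0790.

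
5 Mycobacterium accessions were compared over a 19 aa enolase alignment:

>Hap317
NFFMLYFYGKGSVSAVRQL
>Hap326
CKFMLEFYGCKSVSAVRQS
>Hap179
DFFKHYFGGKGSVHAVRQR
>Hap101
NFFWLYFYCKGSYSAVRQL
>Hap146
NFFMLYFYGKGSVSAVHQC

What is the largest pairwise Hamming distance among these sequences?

10

Pairwise Hamming distances:
  Hap317 vs Hap326: 6
  Hap317 vs Hap179: 6
  Hap317 vs Hap101: 3
  Hap317 vs Hap146: 2
  Hap326 vs Hap179: 10
  Hap326 vs Hap101: 9
  Hap326 vs Hap146: 7
  Hap179 vs Hap101: 8
  Hap179 vs Hap146: 7
  Hap101 vs Hap146: 5
The largest is 10, between Hap326 and Hap179.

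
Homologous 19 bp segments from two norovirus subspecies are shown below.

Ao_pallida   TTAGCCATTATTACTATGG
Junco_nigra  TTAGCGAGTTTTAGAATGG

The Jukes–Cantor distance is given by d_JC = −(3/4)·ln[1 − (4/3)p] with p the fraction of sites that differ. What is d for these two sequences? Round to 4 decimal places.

Differing sites — 6:C/G; 8:T/G; 10:A/T; 14:C/G; 15:T/A.
p = 5/19 = 0.263158.
d = −0.75 · ln(1 − (4/3)·0.263158) = −0.75 · ln(0.649123) = −0.75 · (-0.432133) = 0.3241.

0.3241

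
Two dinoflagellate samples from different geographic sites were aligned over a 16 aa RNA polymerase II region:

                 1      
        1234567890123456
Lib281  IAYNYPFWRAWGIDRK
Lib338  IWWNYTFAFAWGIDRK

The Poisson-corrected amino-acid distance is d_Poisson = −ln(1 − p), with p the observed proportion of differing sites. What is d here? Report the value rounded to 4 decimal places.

Differing sites — 2:A/W; 3:Y/W; 6:P/T; 8:W/A; 9:R/F.
p = 5/16 = 0.312500.
d = −ln(1 − 0.312500) = −ln(0.687500) = 0.3747.

0.3747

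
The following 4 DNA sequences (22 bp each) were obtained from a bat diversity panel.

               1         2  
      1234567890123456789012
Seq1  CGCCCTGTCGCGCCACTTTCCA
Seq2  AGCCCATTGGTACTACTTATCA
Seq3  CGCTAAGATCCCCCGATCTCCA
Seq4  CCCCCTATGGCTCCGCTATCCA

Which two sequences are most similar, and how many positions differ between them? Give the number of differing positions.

Pairwise Hamming distances:
  Seq1 vs Seq2: 9
  Seq1 vs Seq3: 10
  Seq1 vs Seq4: 6
  Seq2 vs Seq3: 15
  Seq2 vs Seq4: 11
  Seq3 vs Seq4: 11
The smallest is 6, between Seq1 and Seq4.

6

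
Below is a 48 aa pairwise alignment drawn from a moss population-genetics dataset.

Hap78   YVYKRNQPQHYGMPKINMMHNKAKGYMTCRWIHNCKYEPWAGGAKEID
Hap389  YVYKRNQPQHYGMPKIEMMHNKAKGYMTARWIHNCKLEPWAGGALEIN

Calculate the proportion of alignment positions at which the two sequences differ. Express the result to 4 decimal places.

0.1042

Differing sites — 17:N/E; 29:C/A; 37:Y/L; 45:K/L; 48:D/N.
There are 5 differences over 48 sites, so p = 5/48 = 0.1042.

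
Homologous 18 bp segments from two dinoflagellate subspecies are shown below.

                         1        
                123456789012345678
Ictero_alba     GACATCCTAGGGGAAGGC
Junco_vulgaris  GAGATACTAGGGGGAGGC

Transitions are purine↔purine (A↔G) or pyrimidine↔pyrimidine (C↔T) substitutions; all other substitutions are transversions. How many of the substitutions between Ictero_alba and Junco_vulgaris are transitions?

Mismatches occur at site 3 (C/G, transversion), site 6 (C/A, transversion), site 14 (A/G, transition).
Of the 3 differences, 1 transition and 2 transversions, so the answer is 1.

1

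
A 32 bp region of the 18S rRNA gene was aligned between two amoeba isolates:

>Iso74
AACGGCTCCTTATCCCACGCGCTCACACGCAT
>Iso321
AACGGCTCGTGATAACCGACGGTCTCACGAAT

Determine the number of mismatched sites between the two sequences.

10

The sequences differ at positions 9 (C/G), 11 (T/G), 14 (C/A), 15 (C/A), 17 (A/C), 18 (C/G), 19 (G/A), 22 (C/G), 25 (A/T), 30 (C/A).
That gives 10 mismatches out of 32 aligned sites, so the Hamming distance is 10.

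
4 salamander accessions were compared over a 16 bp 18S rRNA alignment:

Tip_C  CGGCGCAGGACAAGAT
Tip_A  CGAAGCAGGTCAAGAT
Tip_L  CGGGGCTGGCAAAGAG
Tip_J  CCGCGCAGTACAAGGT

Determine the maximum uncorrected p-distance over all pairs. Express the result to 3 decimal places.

Pairwise Hamming distances:
  Tip_C vs Tip_A: 3
  Tip_C vs Tip_L: 5
  Tip_C vs Tip_J: 3
  Tip_A vs Tip_L: 6
  Tip_A vs Tip_J: 6
  Tip_L vs Tip_J: 8
The largest is 8 mismatches, between Tip_L and Tip_J; p = 8/16 = 0.500.

0.500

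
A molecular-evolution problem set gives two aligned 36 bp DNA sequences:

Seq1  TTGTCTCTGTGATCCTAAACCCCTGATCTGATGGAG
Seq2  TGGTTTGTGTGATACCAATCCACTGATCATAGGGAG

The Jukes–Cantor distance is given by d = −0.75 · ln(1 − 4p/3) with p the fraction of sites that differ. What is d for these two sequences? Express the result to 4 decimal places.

0.3470

Mismatches occur at site 2 (T→G), site 5 (C→T), site 7 (C→G), site 14 (C→A), site 16 (T→C), site 19 (A→T), site 22 (C→A), site 29 (T→A), site 30 (G→T), site 32 (T→G).
p = 10/36 = 0.277778.
d = −0.75 · ln(1 − (4/3)·0.277778) = −0.75 · ln(0.629629) = −0.75 · (-0.462625) = 0.3470.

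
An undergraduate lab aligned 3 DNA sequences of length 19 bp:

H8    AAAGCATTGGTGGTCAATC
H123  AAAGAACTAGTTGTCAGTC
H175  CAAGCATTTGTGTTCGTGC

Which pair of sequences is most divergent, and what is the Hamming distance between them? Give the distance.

9

Pairwise Hamming distances:
  H8 vs H123: 5
  H8 vs H175: 6
  H123 vs H175: 9
The largest is 9, between H123 and H175.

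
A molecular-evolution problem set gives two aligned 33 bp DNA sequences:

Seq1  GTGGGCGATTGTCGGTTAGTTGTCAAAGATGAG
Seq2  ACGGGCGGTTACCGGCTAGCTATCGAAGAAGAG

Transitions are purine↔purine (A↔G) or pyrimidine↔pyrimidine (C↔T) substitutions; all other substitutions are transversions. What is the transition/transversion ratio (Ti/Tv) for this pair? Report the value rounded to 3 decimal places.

9.000

Differing sites — 1:G/A (Ti); 2:T/C (Ti); 8:A/G (Ti); 11:G/A (Ti); 12:T/C (Ti); 16:T/C (Ti); 20:T/C (Ti); 22:G/A (Ti); 25:A/G (Ti); 30:T/A (Tv).
Of the 10 differences, 9 transitions and 1 transversion, so Ti/Tv = 9/1 = 9.000.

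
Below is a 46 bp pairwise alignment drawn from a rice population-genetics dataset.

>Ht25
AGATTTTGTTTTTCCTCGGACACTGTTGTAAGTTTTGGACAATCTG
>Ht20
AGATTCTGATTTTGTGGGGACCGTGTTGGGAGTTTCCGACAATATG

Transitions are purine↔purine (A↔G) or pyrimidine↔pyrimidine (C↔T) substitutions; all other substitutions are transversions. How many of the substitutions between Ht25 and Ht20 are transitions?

The sequences differ at positions 6 (T/C, transition), 9 (T/A, transversion), 14 (C/G, transversion), 15 (C/T, transition), 16 (T/G, transversion), 17 (C/G, transversion), 22 (A/C, transversion), 23 (C/G, transversion), 29 (T/G, transversion), 30 (A/G, transition), 36 (T/C, transition), 37 (G/C, transversion), 44 (C/A, transversion).
Of the 13 differences, 4 transitions and 9 transversions, so the answer is 4.

4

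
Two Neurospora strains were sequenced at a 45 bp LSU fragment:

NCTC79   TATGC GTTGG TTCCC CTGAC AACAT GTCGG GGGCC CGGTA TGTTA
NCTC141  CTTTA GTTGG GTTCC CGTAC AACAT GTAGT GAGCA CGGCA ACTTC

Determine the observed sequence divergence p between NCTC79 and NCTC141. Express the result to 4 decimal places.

Differing sites — 1:T/C; 2:A/T; 4:G/T; 5:C/A; 11:T/G; 13:C/T; 17:T/G; 18:G/T; 28:C/A; 30:G/T; 32:G/A; 35:C/A; 39:T/C; 41:T/A; 42:G/C; 45:A/C.
There are 16 differences over 45 sites, so p = 16/45 = 0.3556.

0.3556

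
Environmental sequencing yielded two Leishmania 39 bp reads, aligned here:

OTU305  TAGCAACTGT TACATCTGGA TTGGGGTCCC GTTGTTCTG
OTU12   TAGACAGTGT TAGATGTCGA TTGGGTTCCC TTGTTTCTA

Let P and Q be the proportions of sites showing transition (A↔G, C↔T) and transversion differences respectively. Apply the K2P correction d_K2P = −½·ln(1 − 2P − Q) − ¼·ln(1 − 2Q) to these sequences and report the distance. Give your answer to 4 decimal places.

0.3636

Mismatches occur at site 4 (C→A, transversion), site 5 (A→C, transversion), site 7 (C→G, transversion), site 13 (C→G, transversion), site 16 (C→G, transversion), site 18 (G→C, transversion), site 26 (G→T, transversion), site 31 (G→T, transversion), site 33 (T→G, transversion), site 34 (G→T, transversion), site 39 (G→A, transition).
Of the 11 differences, 1 transition and 10 transversions over 39 sites: P = 1/39 = 0.025641, Q = 10/39 = 0.256410.
d = −0.5·ln(0.692308) − 0.25·ln(0.487180) = −0.5·(-0.367724) − 0.25·(-0.719122) = 0.3636.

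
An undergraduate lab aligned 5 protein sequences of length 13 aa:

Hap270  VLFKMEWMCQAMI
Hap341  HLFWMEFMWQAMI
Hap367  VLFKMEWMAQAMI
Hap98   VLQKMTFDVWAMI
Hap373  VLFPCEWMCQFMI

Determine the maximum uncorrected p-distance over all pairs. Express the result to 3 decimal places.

Pairwise Hamming distances:
  Hap270 vs Hap341: 4
  Hap270 vs Hap367: 1
  Hap270 vs Hap98: 6
  Hap270 vs Hap373: 3
  Hap341 vs Hap367: 4
  Hap341 vs Hap98: 7
  Hap341 vs Hap373: 6
  Hap367 vs Hap98: 6
  Hap367 vs Hap373: 4
  Hap98 vs Hap373: 9
The largest is 9 mismatches, between Hap98 and Hap373; p = 9/13 = 0.692.

0.692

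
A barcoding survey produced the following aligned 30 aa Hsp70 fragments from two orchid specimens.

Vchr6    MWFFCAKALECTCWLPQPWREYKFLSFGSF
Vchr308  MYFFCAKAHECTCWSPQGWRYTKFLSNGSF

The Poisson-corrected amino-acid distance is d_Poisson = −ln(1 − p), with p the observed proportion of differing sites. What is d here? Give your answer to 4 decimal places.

The sequences differ at positions 2 (W/Y), 9 (L/H), 15 (L/S), 18 (P/G), 21 (E/Y), 22 (Y/T), 27 (F/N).
p = 7/30 = 0.233333.
d = −ln(1 − 0.233333) = −ln(0.766667) = 0.2657.

0.2657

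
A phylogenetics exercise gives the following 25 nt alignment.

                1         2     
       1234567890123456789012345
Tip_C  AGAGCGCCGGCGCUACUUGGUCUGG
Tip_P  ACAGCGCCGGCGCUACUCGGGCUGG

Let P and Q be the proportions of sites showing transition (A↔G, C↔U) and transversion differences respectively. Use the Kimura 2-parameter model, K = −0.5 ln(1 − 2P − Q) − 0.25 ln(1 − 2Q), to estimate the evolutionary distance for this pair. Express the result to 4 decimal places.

Differing sites — 2:G/C (Tv); 18:U/C (Ti); 21:U/G (Tv).
Of the 3 differences, 1 transition and 2 transversions over 25 sites: P = 1/25 = 0.040000, Q = 2/25 = 0.080000.
d = −0.5·ln(0.840000) − 0.25·ln(0.840000) = −0.5·(-0.174353) − 0.25·(-0.174353) = 0.1308.

0.1308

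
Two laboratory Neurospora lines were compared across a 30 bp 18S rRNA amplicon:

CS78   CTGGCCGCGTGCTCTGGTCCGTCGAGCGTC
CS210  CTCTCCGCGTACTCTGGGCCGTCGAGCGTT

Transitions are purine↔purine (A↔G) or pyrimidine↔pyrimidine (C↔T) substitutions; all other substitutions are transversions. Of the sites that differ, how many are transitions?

2

Mismatches occur at site 3 (G↔C, transversion), site 4 (G↔T, transversion), site 11 (G↔A, transition), site 18 (T↔G, transversion), site 30 (C↔T, transition).
Of the 5 differences, 2 transitions and 3 transversions, so the answer is 2.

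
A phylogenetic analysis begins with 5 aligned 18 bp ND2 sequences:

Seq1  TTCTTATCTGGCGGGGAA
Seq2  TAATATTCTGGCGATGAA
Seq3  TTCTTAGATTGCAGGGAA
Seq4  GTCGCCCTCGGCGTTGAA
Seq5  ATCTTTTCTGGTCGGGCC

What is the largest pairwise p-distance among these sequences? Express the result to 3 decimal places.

Pairwise Hamming distances:
  Seq1 vs Seq2: 6
  Seq1 vs Seq3: 4
  Seq1 vs Seq4: 9
  Seq1 vs Seq5: 6
  Seq2 vs Seq3: 10
  Seq2 vs Seq4: 10
  Seq2 vs Seq5: 10
  Seq3 vs Seq4: 11
  Seq3 vs Seq5: 9
  Seq4 vs Seq5: 13
The largest is 13 mismatches, between Seq4 and Seq5; p = 13/18 = 0.722.

0.722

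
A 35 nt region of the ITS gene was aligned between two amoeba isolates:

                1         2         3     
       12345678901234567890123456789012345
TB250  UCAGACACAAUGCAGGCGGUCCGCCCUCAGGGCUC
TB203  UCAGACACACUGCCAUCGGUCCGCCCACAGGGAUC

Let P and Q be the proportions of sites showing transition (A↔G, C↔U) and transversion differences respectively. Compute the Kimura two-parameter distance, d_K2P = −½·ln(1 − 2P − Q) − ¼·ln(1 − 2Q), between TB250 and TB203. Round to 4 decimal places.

Differing sites — 10:A/C (Tv); 14:A/C (Tv); 15:G/A (Ti); 16:G/U (Tv); 27:U/A (Tv); 33:C/A (Tv).
Of the 6 differences, 1 transition and 5 transversions over 35 sites: P = 1/35 = 0.028571, Q = 5/35 = 0.142857.
d = −0.5·ln(0.800001) − 0.25·ln(0.714286) = −0.5·(-0.223142) − 0.25·(-0.336472) = 0.1957.

0.1957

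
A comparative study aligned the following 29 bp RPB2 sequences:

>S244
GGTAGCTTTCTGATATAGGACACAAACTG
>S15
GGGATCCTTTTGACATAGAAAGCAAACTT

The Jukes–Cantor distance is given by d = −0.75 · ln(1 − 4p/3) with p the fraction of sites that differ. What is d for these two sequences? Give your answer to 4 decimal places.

Mismatches occur at site 3 (T/G), site 5 (G/T), site 7 (T/C), site 10 (C/T), site 14 (T/C), site 19 (G/A), site 21 (C/A), site 22 (A/G), site 29 (G/T).
p = 9/29 = 0.310345.
d = −0.75 · ln(1 − (4/3)·0.310345) = −0.75 · ln(0.586207) = −0.75 · (-0.534082) = 0.4006.

0.4006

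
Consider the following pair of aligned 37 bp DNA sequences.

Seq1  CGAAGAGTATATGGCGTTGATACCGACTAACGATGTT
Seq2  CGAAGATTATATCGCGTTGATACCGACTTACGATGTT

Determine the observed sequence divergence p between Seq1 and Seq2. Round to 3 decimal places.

0.081

Differing sites — 7:G/T; 13:G/C; 29:A/T.
There are 3 differences over 37 sites, so p = 3/37 = 0.081.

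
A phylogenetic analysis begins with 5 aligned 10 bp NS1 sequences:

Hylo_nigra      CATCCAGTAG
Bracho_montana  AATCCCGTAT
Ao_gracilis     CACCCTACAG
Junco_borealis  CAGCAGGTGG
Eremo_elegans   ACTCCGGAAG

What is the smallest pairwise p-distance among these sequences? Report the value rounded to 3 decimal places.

0.300

Pairwise Hamming distances:
  Hylo_nigra vs Bracho_montana: 3
  Hylo_nigra vs Ao_gracilis: 4
  Hylo_nigra vs Junco_borealis: 4
  Hylo_nigra vs Eremo_elegans: 4
  Bracho_montana vs Ao_gracilis: 6
  Bracho_montana vs Junco_borealis: 6
  Bracho_montana vs Eremo_elegans: 4
  Ao_gracilis vs Junco_borealis: 6
  Ao_gracilis vs Eremo_elegans: 6
  Junco_borealis vs Eremo_elegans: 6
The smallest is 3 mismatches, between Hylo_nigra and Bracho_montana; p = 3/10 = 0.300.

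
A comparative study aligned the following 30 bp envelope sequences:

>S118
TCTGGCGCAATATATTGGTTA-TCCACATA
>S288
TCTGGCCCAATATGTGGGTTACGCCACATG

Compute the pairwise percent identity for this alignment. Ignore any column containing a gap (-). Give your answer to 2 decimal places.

82.76%

Excluding the 1 gap column leaves 29 comparable sites.
Differing sites — 7:G/C; 14:A/G; 16:T/G; 23:T/G; 30:A/G.
24 of the 29 comparable sites match, so the percent identity is 24/29 × 100 = 82.76%.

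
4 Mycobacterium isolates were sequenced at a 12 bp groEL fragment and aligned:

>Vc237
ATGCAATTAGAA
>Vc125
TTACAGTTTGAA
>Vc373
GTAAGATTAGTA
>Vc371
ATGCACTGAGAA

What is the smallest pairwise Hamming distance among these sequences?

Pairwise Hamming distances:
  Vc237 vs Vc125: 4
  Vc237 vs Vc373: 5
  Vc237 vs Vc371: 2
  Vc125 vs Vc373: 6
  Vc125 vs Vc371: 5
  Vc373 vs Vc371: 7
The smallest is 2, between Vc237 and Vc371.

2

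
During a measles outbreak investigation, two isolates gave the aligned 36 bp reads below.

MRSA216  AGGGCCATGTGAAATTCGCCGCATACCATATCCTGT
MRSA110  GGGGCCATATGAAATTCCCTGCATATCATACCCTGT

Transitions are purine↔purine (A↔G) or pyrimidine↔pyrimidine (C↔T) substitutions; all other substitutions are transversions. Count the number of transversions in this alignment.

1

Differing sites — 1:A/G (Ti); 9:G/A (Ti); 18:G/C (Tv); 20:C/T (Ti); 26:C/T (Ti); 31:T/C (Ti).
Of the 6 differences, 5 transitions and 1 transversion, so the answer is 1.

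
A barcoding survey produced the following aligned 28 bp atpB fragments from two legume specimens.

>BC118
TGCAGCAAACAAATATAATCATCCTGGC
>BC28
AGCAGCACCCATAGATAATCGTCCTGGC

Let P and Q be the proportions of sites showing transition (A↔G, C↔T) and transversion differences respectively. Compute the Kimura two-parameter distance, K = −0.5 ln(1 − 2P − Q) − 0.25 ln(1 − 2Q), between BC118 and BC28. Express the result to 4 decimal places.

0.2543

Mismatches occur at site 1 (T↔A, transversion), site 8 (A↔C, transversion), site 9 (A↔C, transversion), site 12 (A↔T, transversion), site 14 (T↔G, transversion), site 21 (A↔G, transition).
Of the 6 differences, 1 transition and 5 transversions over 28 sites: P = 1/28 = 0.035714, Q = 5/28 = 0.178571.
d = −0.5·ln(0.750001) − 0.25·ln(0.642858) = −0.5·(-0.287681) − 0.25·(-0.441831) = 0.2543.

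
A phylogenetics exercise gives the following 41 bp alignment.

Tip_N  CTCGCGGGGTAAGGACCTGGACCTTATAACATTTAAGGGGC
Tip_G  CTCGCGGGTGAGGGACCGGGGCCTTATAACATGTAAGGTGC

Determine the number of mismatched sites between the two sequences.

7

Differing sites — 9:G/T; 10:T/G; 12:A/G; 18:T/G; 21:A/G; 33:T/G; 39:G/T.
That gives 7 mismatches out of 41 aligned sites, so the Hamming distance is 7.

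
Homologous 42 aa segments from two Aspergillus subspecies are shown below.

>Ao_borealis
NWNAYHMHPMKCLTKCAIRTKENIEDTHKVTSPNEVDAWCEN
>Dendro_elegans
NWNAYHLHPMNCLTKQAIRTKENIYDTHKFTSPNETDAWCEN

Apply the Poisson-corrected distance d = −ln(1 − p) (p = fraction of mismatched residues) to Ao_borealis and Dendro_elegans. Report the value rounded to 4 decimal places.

0.1542

The sequences differ at positions 7 (M/L), 11 (K/N), 16 (C/Q), 25 (E/Y), 30 (V/F), 36 (V/T).
p = 6/42 = 0.142857.
d = −ln(1 − 0.142857) = −ln(0.857143) = 0.1542.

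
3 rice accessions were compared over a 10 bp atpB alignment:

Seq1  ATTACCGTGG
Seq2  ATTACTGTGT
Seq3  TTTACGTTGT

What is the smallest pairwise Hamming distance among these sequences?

2

Pairwise Hamming distances:
  Seq1 vs Seq2: 2
  Seq1 vs Seq3: 4
  Seq2 vs Seq3: 3
The smallest is 2, between Seq1 and Seq2.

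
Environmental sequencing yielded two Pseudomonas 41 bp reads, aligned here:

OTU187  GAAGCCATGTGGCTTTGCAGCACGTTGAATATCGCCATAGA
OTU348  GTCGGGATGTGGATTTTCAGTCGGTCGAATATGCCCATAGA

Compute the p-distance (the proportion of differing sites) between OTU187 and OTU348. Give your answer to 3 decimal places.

0.293

The sequences differ at positions 2 (A/T), 3 (A/C), 5 (C/G), 6 (C/G), 13 (C/A), 17 (G/T), 21 (C/T), 22 (A/C), 23 (C/G), 26 (T/C), 33 (C/G), 34 (G/C).
There are 12 differences over 41 sites, so p = 12/41 = 0.293.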